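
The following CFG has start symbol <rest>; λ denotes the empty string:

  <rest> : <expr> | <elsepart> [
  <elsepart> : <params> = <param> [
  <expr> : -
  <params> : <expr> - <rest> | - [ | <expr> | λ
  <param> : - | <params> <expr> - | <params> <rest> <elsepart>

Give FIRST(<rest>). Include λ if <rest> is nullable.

From <rest> : <expr>: add FIRST(<expr>) = { - }.
From <rest> : <elsepart> [: add FIRST(<elsepart>) = { -, = }.
Union: FIRST(<rest>) = { -, = }.

{ -, = }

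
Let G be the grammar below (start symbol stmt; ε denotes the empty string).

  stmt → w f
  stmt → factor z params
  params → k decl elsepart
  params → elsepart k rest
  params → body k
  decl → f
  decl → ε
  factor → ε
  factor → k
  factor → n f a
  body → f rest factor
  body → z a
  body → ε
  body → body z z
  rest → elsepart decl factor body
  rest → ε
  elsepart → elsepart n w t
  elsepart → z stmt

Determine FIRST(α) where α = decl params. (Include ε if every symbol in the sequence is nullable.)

Add FIRST(decl)\{ε} = { f }; decl is nullable, continue.
Add FIRST(params) = { f, k, z }; params is not nullable, stop.

{ f, k, z }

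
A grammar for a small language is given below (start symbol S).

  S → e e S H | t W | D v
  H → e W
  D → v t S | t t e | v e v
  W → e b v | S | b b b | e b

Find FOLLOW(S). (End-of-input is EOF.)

S is the start symbol, so EOF ∈ FOLLOW(S).
In S → e e S H: add FIRST(H) = { e }.
In D → v t S: S is at the end, add FOLLOW(D) = { v }.
In W → S: S is at the end, add FOLLOW(W) = { EOF, e, v }.
Union: FOLLOW(S) = { EOF, e, v }.

{ EOF, e, v }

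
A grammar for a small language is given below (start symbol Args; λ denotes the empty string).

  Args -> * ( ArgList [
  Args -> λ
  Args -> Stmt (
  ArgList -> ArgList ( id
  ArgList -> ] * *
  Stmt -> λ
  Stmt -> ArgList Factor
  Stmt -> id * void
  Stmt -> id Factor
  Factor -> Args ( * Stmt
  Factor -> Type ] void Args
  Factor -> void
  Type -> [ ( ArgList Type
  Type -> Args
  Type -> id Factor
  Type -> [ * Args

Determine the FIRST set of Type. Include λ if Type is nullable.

{ (, *, [, ], id, λ }

Type -> [ ( ArgList Type contributes {[}.
From Type -> Args: add FIRST(Args) = { (, *, ], id, λ } (including λ since Args is nullable).
Type -> id Factor contributes {id}.
Type -> [ * Args contributes {[}.
Union: FIRST(Type) = { (, *, [, ], id, λ }.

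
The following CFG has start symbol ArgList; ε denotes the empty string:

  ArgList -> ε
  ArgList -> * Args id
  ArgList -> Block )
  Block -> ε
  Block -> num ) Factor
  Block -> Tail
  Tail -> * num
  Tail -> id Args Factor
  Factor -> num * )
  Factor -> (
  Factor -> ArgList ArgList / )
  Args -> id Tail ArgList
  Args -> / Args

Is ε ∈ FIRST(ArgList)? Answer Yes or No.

ArgList has an ε-production, so ArgList ⇒ ε.

Yes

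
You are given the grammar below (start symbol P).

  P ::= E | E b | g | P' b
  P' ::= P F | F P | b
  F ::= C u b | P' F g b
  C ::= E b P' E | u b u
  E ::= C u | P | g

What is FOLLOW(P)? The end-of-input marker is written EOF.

P is the start symbol, so EOF ∈ FOLLOW(P).
In P' ::= P F: add FIRST(F) = { b, g, u }.
In P' ::= F P: P is at the end, add FOLLOW(P') = { b, g, u }.
In E ::= P: P is at the end, add FOLLOW(E) = { EOF, b, g, u }.
Union: FOLLOW(P) = { EOF, b, g, u }.

{ EOF, b, g, u }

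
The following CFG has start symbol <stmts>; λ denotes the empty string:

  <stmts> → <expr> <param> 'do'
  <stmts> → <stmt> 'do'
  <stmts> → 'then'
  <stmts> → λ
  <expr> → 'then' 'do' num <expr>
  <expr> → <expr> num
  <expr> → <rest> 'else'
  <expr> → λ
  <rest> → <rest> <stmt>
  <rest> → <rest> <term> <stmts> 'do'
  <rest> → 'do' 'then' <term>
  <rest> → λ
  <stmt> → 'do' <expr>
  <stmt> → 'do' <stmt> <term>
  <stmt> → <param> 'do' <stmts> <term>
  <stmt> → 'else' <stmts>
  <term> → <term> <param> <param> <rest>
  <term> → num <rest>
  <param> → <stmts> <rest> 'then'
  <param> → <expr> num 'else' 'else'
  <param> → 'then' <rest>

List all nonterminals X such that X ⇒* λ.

Directly nullable (have an λ-production): <stmts>, <expr>, <rest>.
No other nonterminal has a production whose RHS symbols are all nullable.

{ <expr>, <rest>, <stmts> }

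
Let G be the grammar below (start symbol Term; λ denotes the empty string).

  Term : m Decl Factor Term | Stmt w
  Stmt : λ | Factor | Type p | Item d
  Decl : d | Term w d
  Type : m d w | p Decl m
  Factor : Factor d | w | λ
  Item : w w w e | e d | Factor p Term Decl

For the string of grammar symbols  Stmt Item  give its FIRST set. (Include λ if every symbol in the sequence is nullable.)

{ d, e, m, p, w }

Add FIRST(Stmt)\{λ} = { d, e, m, p, w }; Stmt is nullable, continue.
Add FIRST(Item) = { d, e, p, w }; Item is not nullable, stop.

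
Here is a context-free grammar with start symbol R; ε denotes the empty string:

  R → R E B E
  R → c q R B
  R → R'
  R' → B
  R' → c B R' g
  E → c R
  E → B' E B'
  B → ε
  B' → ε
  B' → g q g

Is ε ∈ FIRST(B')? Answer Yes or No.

Yes

B' has an ε-production, so B' ⇒ ε.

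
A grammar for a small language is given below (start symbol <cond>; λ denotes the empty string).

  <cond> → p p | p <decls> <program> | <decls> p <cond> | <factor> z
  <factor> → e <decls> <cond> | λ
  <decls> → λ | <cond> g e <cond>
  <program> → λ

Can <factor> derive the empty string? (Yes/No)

Yes

<factor> has an λ-production, so <factor> ⇒ λ.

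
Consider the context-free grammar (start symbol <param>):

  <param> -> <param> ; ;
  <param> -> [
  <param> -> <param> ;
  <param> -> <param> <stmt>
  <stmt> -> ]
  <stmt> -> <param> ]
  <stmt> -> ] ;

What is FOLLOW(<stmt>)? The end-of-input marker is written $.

In <param> -> <param> <stmt>: <stmt> is at the end, add FOLLOW(<param>) = { $, ;, [, ] }.
Union: FOLLOW(<stmt>) = { $, ;, [, ] }.

{ $, ;, [, ] }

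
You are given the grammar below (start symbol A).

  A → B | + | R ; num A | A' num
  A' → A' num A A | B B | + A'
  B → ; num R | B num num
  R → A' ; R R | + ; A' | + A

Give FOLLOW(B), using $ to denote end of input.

{ $, +, ;, num }

In A → B: B is at the end, add FOLLOW(A) = { $, +, ;, num }.
In A' → B B: add FIRST(B) = { ; }.
In A' → B B: B is at the end, add FOLLOW(A') = { $, +, ;, num }.
In B → B num num: add FIRST(num num) = { num }.
Union: FOLLOW(B) = { $, +, ;, num }.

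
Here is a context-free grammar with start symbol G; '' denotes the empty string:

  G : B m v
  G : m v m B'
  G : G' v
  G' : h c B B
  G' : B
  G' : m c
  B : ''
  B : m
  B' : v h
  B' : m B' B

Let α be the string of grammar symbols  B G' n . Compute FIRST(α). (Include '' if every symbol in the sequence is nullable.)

{ h, m, n }

Add FIRST(B)\{''} = { m }; B is nullable, continue.
Add FIRST(G')\{''} = { h, m }; G' is nullable, continue.
n is a terminal; add {n} and stop.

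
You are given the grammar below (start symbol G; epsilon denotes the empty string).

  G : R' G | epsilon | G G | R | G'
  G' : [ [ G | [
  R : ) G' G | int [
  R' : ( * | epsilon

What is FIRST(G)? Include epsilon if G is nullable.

From G : R' G: R', G nullable, take FIRST(R') ∪ FIRST(G) = { (, ), [, int }; also epsilon since the whole RHS is nullable.
G : epsilon contributes epsilon.
From G : G G: G, G nullable, take FIRST(G) ∪ FIRST(G) = { (, ), [, int }; also epsilon since the whole RHS is nullable.
From G : R: add FIRST(R) = { ), int }.
From G : G': add FIRST(G') = { [ }.
Union: FIRST(G) = { (, ), [, int, epsilon }.

{ (, ), [, int, epsilon }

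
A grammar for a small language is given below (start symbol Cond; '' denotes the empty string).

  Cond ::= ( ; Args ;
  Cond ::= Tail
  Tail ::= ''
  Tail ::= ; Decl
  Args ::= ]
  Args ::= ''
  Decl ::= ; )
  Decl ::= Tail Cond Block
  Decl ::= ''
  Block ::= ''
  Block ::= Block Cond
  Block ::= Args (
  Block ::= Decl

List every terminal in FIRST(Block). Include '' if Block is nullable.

{ (, ;, ], '' }

Block ::= '' contributes ''.
From Block ::= Block Cond: Block, Cond nullable, take FIRST(Block) ∪ FIRST(Cond) = { (, ;, ] }; also '' since the whole RHS is nullable.
From Block ::= Args (: Args nullable, take FIRST(Args) ∪ {(} = { (, ] }.
From Block ::= Decl: add FIRST(Decl) = { (, ;, ], '' } (including '' since Decl is nullable).
Union: FIRST(Block) = { (, ;, ], '' }.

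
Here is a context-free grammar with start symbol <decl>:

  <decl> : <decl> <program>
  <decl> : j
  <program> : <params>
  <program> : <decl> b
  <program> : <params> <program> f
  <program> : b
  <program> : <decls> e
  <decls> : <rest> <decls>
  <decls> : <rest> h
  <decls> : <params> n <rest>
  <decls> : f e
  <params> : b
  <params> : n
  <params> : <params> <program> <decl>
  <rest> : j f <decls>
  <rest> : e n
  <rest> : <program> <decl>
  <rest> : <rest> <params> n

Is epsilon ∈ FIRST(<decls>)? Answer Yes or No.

No

No nonterminal in this grammar is nullable.
No production of <decls> has an RHS whose symbols are all nullable, so <decls> is not nullable.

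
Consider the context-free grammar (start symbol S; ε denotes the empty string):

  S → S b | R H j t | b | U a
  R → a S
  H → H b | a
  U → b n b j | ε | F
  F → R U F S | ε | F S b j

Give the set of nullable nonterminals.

Directly nullable (have an ε-production): U, F.
No other nonterminal has a production whose RHS symbols are all nullable.

{ F, U }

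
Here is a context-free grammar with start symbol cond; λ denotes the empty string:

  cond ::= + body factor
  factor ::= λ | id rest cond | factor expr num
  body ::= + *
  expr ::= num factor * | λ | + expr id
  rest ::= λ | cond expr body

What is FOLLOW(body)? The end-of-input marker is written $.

{ $, *, +, id, num }

In cond ::= + body factor: add FIRST(factor)\{λ} = { +, id, num }.
  Since factor is nullable, also add FOLLOW(cond) = { $, *, +, num }.
In rest ::= cond expr body: body is at the end, add FOLLOW(rest) = { + }.
Union: FOLLOW(body) = { $, *, +, id, num }.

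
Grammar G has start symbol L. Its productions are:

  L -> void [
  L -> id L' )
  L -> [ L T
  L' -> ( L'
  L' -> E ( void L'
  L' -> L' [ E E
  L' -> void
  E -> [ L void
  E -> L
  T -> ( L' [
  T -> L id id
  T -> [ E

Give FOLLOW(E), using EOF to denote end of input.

In L' -> E ( void L': add FIRST(( void L') = { ( }.
In L' -> L' [ E E: add FIRST(E) = { [, id, void }.
In L' -> L' [ E E: E is at the end, add FOLLOW(L') = { ), [ }.
In T -> [ E: E is at the end, add FOLLOW(T) = { EOF, (, ), [, id, void }.
Union: FOLLOW(E) = { EOF, (, ), [, id, void }.

{ EOF, (, ), [, id, void }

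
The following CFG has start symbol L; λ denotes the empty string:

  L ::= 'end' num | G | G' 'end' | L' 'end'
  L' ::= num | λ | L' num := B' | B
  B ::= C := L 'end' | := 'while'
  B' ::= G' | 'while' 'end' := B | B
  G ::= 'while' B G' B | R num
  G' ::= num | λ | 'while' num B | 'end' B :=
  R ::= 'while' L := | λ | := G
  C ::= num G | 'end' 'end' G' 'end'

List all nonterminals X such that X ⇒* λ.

{ B', G', L', R }

Directly nullable (have an λ-production): L', G', R.
B' ::= G' with every symbol nullable, so B' is nullable.
No other nonterminal has a production whose RHS symbols are all nullable.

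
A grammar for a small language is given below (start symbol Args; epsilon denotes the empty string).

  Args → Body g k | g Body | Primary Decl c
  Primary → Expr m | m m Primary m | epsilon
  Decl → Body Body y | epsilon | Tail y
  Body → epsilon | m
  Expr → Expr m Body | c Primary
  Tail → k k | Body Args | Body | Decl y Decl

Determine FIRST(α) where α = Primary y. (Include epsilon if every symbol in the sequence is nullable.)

Add FIRST(Primary)\{epsilon} = { c, m }; Primary is nullable, continue.
y is a terminal; add {y} and stop.

{ c, m, y }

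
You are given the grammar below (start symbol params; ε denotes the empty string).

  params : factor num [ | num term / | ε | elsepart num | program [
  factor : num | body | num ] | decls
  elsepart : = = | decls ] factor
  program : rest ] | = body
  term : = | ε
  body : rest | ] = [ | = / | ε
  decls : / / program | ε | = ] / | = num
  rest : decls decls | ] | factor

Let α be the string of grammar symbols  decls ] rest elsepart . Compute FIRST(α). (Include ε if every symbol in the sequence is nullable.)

Add FIRST(decls)\{ε} = { /, = }; decls is nullable, continue.
] is a terminal; add {]} and stop.

{ /, =, ] }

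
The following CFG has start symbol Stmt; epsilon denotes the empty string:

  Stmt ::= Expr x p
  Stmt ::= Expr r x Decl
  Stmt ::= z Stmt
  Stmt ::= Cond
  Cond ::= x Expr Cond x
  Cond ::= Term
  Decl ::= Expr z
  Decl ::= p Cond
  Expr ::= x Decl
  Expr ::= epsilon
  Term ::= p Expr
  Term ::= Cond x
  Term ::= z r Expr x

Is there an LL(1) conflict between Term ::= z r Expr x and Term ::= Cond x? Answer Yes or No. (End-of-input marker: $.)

Yes

FIRST(z r Expr x) = { z } and FIRST(Cond x) = { p, x, z }.
Both contain z, so the two alternatives are not disjoint — LL(1) conflict.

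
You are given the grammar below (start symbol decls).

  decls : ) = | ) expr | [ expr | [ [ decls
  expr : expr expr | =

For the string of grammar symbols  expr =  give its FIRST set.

{ = }

Add FIRST(expr) = { = }; expr is not nullable, stop.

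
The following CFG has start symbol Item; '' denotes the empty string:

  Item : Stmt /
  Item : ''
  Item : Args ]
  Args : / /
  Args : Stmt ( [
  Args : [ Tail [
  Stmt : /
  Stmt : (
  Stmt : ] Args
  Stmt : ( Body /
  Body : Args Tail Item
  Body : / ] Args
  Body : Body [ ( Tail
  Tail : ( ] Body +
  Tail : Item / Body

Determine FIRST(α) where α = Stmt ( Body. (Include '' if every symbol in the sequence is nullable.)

Add FIRST(Stmt) = { (, /, ] }; Stmt is not nullable, stop.

{ (, /, ] }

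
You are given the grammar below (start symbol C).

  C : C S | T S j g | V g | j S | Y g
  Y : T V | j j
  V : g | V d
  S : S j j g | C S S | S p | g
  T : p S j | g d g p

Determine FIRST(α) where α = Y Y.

{ g, j, p }

Add FIRST(Y) = { g, j, p }; Y is not nullable, stop.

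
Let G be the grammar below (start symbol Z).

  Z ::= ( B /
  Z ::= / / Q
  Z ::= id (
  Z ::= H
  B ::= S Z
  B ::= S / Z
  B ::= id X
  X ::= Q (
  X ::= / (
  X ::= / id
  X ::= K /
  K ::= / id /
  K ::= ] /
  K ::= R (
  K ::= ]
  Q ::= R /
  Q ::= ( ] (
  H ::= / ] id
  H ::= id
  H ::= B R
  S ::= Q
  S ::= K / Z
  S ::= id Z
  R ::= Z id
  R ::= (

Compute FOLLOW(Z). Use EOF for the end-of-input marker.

{ EOF, (, /, ], id }

Z is the start symbol, so EOF ∈ FOLLOW(Z).
In B ::= S Z: Z is at the end, add FOLLOW(B) = { (, /, ], id }.
In B ::= S / Z: Z is at the end, add FOLLOW(B) = { (, /, ], id }.
In S ::= K / Z: Z is at the end, add FOLLOW(S) = { (, /, ], id }.
In S ::= id Z: Z is at the end, add FOLLOW(S) = { (, /, ], id }.
In R ::= Z id: add FIRST(id) = { id }.
Union: FOLLOW(Z) = { EOF, (, /, ], id }.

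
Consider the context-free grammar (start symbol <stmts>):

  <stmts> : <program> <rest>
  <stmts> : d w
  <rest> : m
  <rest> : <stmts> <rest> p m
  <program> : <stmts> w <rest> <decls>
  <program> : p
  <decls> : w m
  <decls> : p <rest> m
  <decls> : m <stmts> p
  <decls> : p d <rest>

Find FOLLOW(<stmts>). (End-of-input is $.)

<stmts> is the start symbol, so $ ∈ FOLLOW(<stmts>).
In <rest> : <stmts> <rest> p m: add FIRST(<rest> p m) = { d, m, p }.
In <program> : <stmts> w <rest> <decls>: add FIRST(w <rest> <decls>) = { w }.
In <decls> : m <stmts> p: add FIRST(p) = { p }.
Union: FOLLOW(<stmts>) = { $, d, m, p, w }.

{ $, d, m, p, w }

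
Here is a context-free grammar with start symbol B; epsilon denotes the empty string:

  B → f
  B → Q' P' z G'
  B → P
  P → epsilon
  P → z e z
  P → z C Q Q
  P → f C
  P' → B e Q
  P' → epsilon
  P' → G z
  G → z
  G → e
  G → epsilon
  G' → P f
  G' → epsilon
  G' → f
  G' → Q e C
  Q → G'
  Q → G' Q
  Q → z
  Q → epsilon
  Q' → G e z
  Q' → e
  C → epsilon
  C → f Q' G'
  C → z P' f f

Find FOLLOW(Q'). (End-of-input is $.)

In B → Q' P' z G': add FIRST(P' z G') = { e, f, z }.
In C → f Q' G': add FIRST(G')\{epsilon} = { e, f, z }.
  Since G' is nullable, also add FOLLOW(C) = { $, e, f, z }.
Union: FOLLOW(Q') = { $, e, f, z }.

{ $, e, f, z }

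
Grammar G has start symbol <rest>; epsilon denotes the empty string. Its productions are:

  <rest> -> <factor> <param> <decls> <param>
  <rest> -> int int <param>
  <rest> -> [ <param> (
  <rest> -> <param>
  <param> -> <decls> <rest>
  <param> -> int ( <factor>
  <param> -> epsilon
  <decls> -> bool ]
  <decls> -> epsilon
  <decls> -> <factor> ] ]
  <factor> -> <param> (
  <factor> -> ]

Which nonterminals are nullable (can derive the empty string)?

Directly nullable (have an epsilon-production): <param>, <decls>.
<rest> -> <param> with every symbol nullable, so <rest> is nullable.
No other nonterminal has a production whose RHS symbols are all nullable.

{ <decls>, <param>, <rest> }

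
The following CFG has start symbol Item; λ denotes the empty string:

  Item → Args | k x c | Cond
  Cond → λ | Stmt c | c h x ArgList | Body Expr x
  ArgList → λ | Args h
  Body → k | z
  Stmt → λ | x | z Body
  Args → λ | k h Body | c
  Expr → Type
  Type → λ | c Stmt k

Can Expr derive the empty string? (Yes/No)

Yes

Expr → Type and each of Type is nullable, so Expr ⇒* λ.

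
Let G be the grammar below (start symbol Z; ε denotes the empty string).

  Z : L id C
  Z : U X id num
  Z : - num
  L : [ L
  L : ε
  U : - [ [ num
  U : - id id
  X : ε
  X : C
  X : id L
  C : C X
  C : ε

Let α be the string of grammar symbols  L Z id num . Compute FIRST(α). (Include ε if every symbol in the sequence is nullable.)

Add FIRST(L)\{ε} = { [ }; L is nullable, continue.
Add FIRST(Z) = { -, [, id }; Z is not nullable, stop.

{ -, [, id }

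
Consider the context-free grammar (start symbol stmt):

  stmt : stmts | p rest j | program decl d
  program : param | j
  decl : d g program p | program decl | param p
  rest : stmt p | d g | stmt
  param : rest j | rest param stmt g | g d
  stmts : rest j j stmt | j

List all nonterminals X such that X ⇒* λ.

No nonterminal has an empty production or an RHS whose symbols are all nullable.

{ } (none)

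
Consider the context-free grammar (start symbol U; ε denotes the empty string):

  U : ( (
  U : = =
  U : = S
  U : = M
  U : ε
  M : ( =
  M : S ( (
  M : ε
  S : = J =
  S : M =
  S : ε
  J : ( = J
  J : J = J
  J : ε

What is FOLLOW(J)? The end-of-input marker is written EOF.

{ = }

In S : = J =: add FIRST(=) = { = }.
In J : ( = J: J is at the end, add FOLLOW(J) = { = }.
In J : J = J: add FIRST(= J) = { = }.
In J : J = J: J is at the end, add FOLLOW(J) = { = }.
Union: FOLLOW(J) = { = }.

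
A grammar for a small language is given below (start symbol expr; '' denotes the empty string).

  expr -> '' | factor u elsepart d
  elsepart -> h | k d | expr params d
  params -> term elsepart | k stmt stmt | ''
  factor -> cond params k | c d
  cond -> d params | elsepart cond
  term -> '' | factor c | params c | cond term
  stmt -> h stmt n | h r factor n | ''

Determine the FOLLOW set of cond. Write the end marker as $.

In factor -> cond params k: add FIRST(params k) = { c, d, h, k }.
In cond -> elsepart cond: cond is at the end, add FOLLOW(cond) = { c, d, h, k }.
In term -> cond term: add FIRST(term)\{''} = { c, d, h, k }.
  Since term is nullable, also add FOLLOW(term) = { c, d, h, k }.
Union: FOLLOW(cond) = { c, d, h, k }.

{ c, d, h, k }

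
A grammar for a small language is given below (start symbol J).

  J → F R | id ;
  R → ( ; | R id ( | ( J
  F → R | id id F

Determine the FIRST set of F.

{ (, id }

From F → R: add FIRST(R) = { ( }.
F → id id F contributes {id}.
Union: FIRST(F) = { (, id }.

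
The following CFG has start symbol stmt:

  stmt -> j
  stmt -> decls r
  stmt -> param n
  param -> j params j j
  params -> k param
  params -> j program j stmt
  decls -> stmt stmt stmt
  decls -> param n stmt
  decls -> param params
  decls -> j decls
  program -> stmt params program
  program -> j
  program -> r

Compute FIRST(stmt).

{ j }

stmt -> j contributes {j}.
From stmt -> decls r: add FIRST(decls) = { j }.
From stmt -> param n: add FIRST(param) = { j }.
Union: FIRST(stmt) = { j }.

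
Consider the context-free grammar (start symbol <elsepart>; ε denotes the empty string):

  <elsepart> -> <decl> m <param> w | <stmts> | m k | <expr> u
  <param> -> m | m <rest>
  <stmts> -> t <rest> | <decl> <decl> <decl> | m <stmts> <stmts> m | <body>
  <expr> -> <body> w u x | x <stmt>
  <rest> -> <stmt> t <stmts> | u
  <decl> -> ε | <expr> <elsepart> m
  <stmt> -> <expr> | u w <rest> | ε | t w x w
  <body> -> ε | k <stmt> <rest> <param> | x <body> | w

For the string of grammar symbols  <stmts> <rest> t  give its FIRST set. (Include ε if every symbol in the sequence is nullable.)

Add FIRST(<stmts>)\{ε} = { k, m, t, w, x }; <stmts> is nullable, continue.
Add FIRST(<rest>) = { k, t, u, w, x }; <rest> is not nullable, stop.

{ k, m, t, u, w, x }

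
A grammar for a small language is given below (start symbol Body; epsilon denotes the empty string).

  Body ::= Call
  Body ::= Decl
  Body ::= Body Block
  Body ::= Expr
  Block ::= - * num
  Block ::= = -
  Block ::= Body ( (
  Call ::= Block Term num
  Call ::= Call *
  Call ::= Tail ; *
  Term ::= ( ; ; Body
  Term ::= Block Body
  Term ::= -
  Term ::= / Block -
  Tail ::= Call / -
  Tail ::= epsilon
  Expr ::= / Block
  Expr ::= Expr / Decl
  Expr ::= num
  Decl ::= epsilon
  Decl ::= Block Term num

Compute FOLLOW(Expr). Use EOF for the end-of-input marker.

{ EOF, (, -, /, ;, =, num }

In Body ::= Expr: Expr is at the end, add FOLLOW(Body) = { EOF, (, -, /, ;, =, num }.
In Expr ::= Expr / Decl: add FIRST(/ Decl) = { / }.
Union: FOLLOW(Expr) = { EOF, (, -, /, ;, =, num }.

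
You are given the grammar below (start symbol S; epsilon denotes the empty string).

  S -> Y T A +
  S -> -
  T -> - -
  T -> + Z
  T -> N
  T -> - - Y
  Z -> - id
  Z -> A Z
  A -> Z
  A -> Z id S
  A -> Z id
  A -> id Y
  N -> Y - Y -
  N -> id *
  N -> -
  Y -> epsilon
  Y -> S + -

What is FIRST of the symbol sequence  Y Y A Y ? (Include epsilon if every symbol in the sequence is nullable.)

Add FIRST(Y)\{epsilon} = { +, -, id }; Y is nullable, continue.
Add FIRST(Y)\{epsilon} = { +, -, id }; Y is nullable, continue.
Add FIRST(A) = { -, id }; A is not nullable, stop.

{ +, -, id }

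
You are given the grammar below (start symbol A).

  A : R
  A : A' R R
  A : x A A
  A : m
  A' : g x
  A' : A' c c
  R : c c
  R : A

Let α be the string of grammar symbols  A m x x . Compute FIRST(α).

Add FIRST(A) = { c, g, m, x }; A is not nullable, stop.

{ c, g, m, x }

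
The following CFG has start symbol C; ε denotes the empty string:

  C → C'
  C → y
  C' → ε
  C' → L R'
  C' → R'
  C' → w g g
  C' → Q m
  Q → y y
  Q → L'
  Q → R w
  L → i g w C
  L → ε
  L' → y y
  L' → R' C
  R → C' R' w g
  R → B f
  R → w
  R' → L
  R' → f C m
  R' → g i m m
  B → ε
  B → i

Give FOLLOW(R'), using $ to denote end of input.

In C' → L R': R' is at the end, add FOLLOW(C') = { $, f, g, i, m, w, y }.
In C' → R': R' is at the end, add FOLLOW(C') = { $, f, g, i, m, w, y }.
In L' → R' C: add FIRST(C)\{ε} = { f, g, i, m, w, y }.
  Since C is nullable, also add FOLLOW(L') = { m }.
In R → C' R' w g: add FIRST(w g) = { w }.
Union: FOLLOW(R') = { $, f, g, i, m, w, y }.

{ $, f, g, i, m, w, y }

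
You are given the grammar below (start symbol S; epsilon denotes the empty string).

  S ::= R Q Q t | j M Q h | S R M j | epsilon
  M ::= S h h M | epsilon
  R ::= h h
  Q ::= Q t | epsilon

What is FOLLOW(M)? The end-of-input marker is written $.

{ h, j, t }

In S ::= j M Q h: add FIRST(Q h) = { h, t }.
In S ::= S R M j: add FIRST(j) = { j }.
In M ::= S h h M: M is at the end, add FOLLOW(M) = { h, j, t }.
Union: FOLLOW(M) = { h, j, t }.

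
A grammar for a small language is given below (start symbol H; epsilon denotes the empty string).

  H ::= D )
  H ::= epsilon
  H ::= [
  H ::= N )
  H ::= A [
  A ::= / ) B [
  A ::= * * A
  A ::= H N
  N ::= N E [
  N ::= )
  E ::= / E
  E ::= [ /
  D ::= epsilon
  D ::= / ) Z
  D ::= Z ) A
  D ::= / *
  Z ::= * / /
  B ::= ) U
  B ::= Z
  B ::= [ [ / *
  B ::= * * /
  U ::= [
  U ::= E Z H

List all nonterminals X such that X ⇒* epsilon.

{ D, H }

Directly nullable (have an epsilon-production): H, D.
No other nonterminal has a production whose RHS symbols are all nullable.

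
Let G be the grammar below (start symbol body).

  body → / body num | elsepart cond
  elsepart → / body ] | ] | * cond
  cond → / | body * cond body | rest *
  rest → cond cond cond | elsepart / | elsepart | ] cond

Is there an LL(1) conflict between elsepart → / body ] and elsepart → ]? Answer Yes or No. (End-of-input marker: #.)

No

FIRST(/ body ]) = { / } and FIRST(]) = { ] }.
The FIRST sets are disjoint and neither alternative is nullable — no conflict.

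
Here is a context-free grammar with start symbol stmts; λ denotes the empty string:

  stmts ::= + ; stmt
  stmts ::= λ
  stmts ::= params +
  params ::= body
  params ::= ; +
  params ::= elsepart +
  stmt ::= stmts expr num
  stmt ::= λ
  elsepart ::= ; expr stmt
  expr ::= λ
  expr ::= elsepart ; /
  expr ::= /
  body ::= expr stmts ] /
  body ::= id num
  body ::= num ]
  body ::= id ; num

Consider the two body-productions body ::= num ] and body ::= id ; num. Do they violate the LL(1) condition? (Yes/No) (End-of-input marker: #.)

FIRST(num ]) = { num } and FIRST(id ; num) = { id }.
The FIRST sets are disjoint and neither alternative is nullable — no conflict.

No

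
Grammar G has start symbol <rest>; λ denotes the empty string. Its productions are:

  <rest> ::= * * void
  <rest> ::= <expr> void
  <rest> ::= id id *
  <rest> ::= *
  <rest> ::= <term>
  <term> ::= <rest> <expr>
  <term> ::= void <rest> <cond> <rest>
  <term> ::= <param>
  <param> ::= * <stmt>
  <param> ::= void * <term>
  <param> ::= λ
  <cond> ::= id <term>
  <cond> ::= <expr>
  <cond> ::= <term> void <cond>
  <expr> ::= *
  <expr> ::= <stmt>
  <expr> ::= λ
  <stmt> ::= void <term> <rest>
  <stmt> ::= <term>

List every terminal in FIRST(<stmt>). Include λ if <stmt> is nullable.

{ *, id, void, λ }

<stmt> ::= void <term> <rest> contributes {void}.
From <stmt> ::= <term>: add FIRST(<term>) = { *, id, void, λ } (including λ since <term> is nullable).
Union: FIRST(<stmt>) = { *, id, void, λ }.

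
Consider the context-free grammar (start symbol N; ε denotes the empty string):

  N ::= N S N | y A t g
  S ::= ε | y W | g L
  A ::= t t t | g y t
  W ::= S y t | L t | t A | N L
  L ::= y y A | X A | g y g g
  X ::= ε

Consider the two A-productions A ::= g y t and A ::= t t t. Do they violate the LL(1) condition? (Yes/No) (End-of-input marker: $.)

No

FIRST(g y t) = { g } and FIRST(t t t) = { t }.
The FIRST sets are disjoint and neither alternative is nullable — no conflict.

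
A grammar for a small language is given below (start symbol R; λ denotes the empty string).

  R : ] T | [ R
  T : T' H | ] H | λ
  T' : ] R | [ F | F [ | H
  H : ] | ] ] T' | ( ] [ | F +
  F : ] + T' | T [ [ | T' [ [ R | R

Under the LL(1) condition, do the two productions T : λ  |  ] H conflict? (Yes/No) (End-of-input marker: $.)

Yes

FIRST(λ) = { λ } and FIRST(] H) = { ] }.
The first alternative is nullable and FOLLOW(T) = { $, (, +, [, ] } shares ] with FIRST of the second — conflict.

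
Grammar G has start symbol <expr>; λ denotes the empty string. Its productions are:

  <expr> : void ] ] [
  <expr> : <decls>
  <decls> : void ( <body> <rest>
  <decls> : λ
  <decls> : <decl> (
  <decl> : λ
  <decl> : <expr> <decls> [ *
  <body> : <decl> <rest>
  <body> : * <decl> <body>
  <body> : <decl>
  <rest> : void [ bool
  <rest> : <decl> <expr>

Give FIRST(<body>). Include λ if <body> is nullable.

From <body> : <decl> <rest>: <decl>, <rest> nullable, take FIRST(<decl>) ∪ FIRST(<rest>) = { (, [, void }; also λ since the whole RHS is nullable.
<body> : * <decl> <body> contributes {*}.
From <body> : <decl>: add FIRST(<decl>) = { (, [, void, λ } (including λ since <decl> is nullable).
Union: FIRST(<body>) = { (, *, [, void, λ }.

{ (, *, [, void, λ }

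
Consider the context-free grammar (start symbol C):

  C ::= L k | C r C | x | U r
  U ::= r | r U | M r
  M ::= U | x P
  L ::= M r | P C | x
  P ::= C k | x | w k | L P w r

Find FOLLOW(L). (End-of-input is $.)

{ k, r, w, x }

In C ::= L k: add FIRST(k) = { k }.
In P ::= L P w r: add FIRST(P w r) = { r, w, x }.
Union: FOLLOW(L) = { k, r, w, x }.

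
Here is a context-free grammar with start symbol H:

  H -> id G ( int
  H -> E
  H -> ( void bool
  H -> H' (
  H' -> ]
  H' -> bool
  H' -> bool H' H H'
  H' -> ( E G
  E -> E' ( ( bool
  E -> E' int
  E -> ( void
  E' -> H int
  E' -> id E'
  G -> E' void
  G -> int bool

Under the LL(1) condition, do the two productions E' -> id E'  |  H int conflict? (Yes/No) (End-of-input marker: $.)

FIRST(id E') = { id } and FIRST(H int) = { (, ], bool, id }.
Both contain id, so the two alternatives are not disjoint — LL(1) conflict.

Yes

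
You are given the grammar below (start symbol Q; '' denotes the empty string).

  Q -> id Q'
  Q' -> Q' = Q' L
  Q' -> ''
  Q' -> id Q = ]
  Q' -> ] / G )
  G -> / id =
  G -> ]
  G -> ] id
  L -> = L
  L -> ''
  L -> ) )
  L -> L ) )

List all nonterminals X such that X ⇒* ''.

Directly nullable (have an ''-production): Q', L.
No other nonterminal has a production whose RHS symbols are all nullable.

{ L, Q' }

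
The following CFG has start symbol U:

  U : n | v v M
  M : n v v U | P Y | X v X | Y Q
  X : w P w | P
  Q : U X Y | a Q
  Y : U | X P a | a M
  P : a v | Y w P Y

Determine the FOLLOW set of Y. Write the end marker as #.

{ #, a, n, v, w }

In M : P Y: Y is at the end, add FOLLOW(M) = { #, a, n, v, w }.
In M : Y Q: add FIRST(Q) = { a, n, v }.
In Q : U X Y: Y is at the end, add FOLLOW(Q) = { #, a, n, v, w }.
In P : Y w P Y: add FIRST(w P Y) = { w }.
In P : Y w P Y: Y is at the end, add FOLLOW(P) = { #, a, n, v, w }.
Union: FOLLOW(Y) = { #, a, n, v, w }.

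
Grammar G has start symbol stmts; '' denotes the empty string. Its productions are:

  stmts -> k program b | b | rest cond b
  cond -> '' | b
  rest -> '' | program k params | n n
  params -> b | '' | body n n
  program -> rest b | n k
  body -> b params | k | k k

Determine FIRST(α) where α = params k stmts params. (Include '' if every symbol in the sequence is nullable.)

Add FIRST(params)\{''} = { b, k }; params is nullable, continue.
k is a terminal; add {k} and stop.

{ b, k }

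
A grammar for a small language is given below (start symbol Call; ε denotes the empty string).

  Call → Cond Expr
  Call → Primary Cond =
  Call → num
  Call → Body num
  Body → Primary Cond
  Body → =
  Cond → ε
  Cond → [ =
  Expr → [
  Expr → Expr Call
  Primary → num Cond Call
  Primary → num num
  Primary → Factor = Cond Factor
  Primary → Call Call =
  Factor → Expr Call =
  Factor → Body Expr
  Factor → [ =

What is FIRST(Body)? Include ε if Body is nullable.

{ =, [, num }

From Body → Primary Cond: add FIRST(Primary) = { =, [, num }.
Body → = contributes {=}.
Union: FIRST(Body) = { =, [, num }.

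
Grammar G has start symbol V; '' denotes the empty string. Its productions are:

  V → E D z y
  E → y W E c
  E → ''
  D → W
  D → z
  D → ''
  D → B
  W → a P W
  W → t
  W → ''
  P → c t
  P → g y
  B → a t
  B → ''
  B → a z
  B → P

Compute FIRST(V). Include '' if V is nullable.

{ a, c, g, t, y, z }

From V → E D z y: E, D nullable, take FIRST(E) ∪ FIRST(D) ∪ {z} = { a, c, g, t, y, z }.
Union: FIRST(V) = { a, c, g, t, y, z }.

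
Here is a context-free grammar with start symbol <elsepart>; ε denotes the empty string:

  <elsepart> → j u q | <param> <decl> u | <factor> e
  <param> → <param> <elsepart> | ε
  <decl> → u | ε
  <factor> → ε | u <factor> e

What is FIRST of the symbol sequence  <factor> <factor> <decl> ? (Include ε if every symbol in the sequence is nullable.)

Add FIRST(<factor>)\{ε} = { u }; <factor> is nullable, continue.
Add FIRST(<factor>)\{ε} = { u }; <factor> is nullable, continue.
Add FIRST(<decl>)\{ε} = { u }; <decl> is nullable, continue.
Every symbol is nullable, so include ε.

{ u, ε }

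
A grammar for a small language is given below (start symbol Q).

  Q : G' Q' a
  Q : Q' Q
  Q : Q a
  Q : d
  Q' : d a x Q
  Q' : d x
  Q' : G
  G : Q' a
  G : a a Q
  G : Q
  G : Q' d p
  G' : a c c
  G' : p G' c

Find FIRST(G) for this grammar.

{ a, d, p }

From G : Q' a: add FIRST(Q') = { a, d, p }.
G : a a Q contributes {a}.
From G : Q: add FIRST(Q) = { a, d, p }.
From G : Q' d p: add FIRST(Q') = { a, d, p }.
Union: FIRST(G) = { a, d, p }.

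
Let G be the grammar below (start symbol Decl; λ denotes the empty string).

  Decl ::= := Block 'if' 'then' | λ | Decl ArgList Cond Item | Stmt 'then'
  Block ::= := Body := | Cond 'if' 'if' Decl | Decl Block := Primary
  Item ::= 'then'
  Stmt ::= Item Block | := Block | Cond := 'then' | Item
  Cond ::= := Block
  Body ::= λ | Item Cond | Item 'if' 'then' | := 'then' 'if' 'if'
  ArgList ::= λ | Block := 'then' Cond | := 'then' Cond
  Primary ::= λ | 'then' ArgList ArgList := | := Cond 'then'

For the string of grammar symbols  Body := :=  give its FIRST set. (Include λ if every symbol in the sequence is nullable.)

Add FIRST(Body)\{λ} = { 'then', := }; Body is nullable, continue.
:= is a terminal; add {:=} and stop.

{ 'then', := }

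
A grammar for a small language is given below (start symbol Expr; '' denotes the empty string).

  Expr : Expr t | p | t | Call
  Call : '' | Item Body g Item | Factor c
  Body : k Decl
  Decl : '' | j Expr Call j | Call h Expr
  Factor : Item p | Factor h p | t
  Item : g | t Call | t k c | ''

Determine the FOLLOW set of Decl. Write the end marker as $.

In Body : k Decl: Decl is at the end, add FOLLOW(Body) = { g }.
Union: FOLLOW(Decl) = { g }.

{ g }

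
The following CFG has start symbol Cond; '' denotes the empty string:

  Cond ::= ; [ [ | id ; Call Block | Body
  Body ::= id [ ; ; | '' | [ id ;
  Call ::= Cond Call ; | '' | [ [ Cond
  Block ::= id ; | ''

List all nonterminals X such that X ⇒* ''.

{ Block, Body, Call, Cond }

Directly nullable (have an ''-production): Body, Call, Block.
Cond ::= Body with every symbol nullable, so Cond is nullable.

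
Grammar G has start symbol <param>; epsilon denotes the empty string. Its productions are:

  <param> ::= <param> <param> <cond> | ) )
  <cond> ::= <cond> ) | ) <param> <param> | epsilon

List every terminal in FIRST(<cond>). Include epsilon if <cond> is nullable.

From <cond> ::= <cond> ): <cond> nullable, take FIRST(<cond>) ∪ {)} = { ) }.
<cond> ::= ) <param> <param> contributes {)}.
<cond> ::= epsilon contributes epsilon.
Union: FIRST(<cond>) = { ), epsilon }.

{ ), epsilon }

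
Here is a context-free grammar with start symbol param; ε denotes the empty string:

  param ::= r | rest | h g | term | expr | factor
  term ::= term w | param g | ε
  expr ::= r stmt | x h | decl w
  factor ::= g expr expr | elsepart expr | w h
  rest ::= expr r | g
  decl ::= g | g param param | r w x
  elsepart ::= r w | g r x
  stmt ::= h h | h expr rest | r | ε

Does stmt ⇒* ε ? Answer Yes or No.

stmt has an ε-production, so stmt ⇒ ε.

Yes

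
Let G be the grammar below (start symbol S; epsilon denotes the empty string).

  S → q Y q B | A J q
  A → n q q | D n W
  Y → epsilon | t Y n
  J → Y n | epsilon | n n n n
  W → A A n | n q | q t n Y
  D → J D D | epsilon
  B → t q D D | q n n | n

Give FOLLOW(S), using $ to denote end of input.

{ $ }

S is the start symbol, so $ ∈ FOLLOW(S).
Union: FOLLOW(S) = { $ }.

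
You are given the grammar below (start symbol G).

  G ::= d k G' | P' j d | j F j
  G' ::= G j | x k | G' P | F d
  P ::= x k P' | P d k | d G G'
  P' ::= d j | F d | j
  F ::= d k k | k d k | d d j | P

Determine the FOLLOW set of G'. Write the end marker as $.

{ $, d, j, k, x }

In G ::= d k G': G' is at the end, add FOLLOW(G) = { $, d, j, k, x }.
In G' ::= G' P: add FIRST(P) = { d, x }.
In P ::= d G G': G' is at the end, add FOLLOW(P) = { $, d, j, k, x }.
Union: FOLLOW(G') = { $, d, j, k, x }.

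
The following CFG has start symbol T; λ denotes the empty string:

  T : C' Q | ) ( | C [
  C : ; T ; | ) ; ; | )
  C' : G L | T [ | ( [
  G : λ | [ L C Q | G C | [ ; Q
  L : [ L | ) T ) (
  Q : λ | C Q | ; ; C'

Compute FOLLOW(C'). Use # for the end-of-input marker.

In T : C' Q: add FIRST(Q)\{λ} = { ), ; }.
  Since Q is nullable, also add FOLLOW(T) = { #, ), ;, [ }.
In Q : ; ; C': C' is at the end, add FOLLOW(Q) = { #, ), ;, [ }.
Union: FOLLOW(C') = { #, ), ;, [ }.

{ #, ), ;, [ }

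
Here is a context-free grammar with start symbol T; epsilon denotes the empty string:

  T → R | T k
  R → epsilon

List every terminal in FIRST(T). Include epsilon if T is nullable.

From T → R: add FIRST(R) = { epsilon } (including epsilon since R is nullable).
From T → T k: T nullable, take FIRST(T) ∪ {k} = { k }.
Union: FIRST(T) = { k, epsilon }.

{ k, epsilon }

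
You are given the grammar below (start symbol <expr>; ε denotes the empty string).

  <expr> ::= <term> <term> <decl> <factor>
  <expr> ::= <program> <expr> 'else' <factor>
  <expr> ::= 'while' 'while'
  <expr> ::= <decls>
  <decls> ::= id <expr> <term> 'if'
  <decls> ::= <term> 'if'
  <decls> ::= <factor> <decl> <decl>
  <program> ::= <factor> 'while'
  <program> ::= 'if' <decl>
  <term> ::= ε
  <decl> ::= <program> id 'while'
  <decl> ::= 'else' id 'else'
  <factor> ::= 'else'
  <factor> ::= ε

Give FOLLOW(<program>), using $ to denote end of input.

In <expr> ::= <program> <expr> 'else' <factor>: add FIRST(<expr> 'else' <factor>) = { 'else', 'if', 'while', id }.
In <decl> ::= <program> id 'while': add FIRST(id 'while') = { id }.
Union: FOLLOW(<program>) = { 'else', 'if', 'while', id }.

{ 'else', 'if', 'while', id }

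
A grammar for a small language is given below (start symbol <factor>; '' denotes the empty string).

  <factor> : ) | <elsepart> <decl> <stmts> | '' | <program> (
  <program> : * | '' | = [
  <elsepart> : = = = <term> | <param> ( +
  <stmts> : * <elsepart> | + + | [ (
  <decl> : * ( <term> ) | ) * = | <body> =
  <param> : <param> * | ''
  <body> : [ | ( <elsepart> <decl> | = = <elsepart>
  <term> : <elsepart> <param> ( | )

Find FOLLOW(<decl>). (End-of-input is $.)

In <factor> : <elsepart> <decl> <stmts>: add FIRST(<stmts>) = { *, +, [ }.
In <body> : ( <elsepart> <decl>: <decl> is at the end, add FOLLOW(<body>) = { = }.
Union: FOLLOW(<decl>) = { *, +, =, [ }.

{ *, +, =, [ }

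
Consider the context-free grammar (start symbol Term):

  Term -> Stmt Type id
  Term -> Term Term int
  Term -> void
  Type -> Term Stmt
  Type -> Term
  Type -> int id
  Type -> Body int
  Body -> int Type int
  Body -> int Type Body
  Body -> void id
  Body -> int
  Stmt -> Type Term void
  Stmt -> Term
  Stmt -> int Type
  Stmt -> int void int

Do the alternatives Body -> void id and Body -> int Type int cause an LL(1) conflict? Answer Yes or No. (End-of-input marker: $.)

No

FIRST(void id) = { void } and FIRST(int Type int) = { int }.
The FIRST sets are disjoint and neither alternative is nullable — no conflict.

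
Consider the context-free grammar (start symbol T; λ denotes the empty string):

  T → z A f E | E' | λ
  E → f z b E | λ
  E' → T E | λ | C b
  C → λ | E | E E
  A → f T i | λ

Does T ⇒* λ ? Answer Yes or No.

Yes

T has an λ-production, so T ⇒ λ.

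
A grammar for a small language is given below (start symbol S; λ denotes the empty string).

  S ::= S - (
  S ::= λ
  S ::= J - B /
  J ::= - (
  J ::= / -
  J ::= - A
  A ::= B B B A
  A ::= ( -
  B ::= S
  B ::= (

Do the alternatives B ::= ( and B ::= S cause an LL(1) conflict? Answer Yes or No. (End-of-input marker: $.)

FIRST(() = { ( } and FIRST(S) = { -, /, λ }.
The second alternative is nullable and FOLLOW(B) = { (, -, / } shares ( with FIRST of the first — conflict.

Yes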